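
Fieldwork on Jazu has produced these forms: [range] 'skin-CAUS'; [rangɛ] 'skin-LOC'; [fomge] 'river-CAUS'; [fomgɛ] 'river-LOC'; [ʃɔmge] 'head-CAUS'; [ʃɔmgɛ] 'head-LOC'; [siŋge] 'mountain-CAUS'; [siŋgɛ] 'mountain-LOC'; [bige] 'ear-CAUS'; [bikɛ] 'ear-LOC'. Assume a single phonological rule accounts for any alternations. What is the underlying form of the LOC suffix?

/-kɛ/

The LOC morpheme has two allomorphs, [-gɛ] and [-kɛ].
By contrast the CAUS suffix keeps its initial [g] throughout — that segment must be underlying.
The LOC suffix is therefore /-kɛ/ underlyingly, with post-nasal voicing: voiceless stops become voiced after a nasal.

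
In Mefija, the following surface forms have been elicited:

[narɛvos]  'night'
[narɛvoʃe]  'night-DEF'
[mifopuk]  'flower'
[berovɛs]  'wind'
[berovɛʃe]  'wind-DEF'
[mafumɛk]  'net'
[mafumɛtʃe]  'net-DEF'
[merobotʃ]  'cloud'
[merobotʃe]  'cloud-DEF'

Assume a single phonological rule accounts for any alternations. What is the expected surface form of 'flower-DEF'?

[mifoputʃe]

The root 'net' surfaces as [mafumɛk] and [mafumɛtʃe], with a stem-final [k] ~ [tʃ] alternation.
The stem 'cloud' ([merobotʃ], [merobotʃe]) shows [tʃ] unchanged in both environments, so [tʃ] cannot be basic with [k] derived in isolation.
The underlying segment must be /k/; /k/ and /s/ become palato-alveolar [tʃ] and [ʃ] before a front vowel, yielding [tʃ] there.
From [mifopuk] the stem 'flower' is /mifopuk/; before a front vowel this yields [mifoputʃe].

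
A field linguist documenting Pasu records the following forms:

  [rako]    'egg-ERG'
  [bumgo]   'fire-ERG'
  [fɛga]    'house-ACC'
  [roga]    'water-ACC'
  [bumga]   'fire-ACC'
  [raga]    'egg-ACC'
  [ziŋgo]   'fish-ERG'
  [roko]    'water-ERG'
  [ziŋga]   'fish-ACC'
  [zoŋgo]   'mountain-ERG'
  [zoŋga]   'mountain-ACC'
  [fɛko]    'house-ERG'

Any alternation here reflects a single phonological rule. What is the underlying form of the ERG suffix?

The ERG morpheme has two allomorphs, [-go] and [-ko].
The ACC suffix, which begins with [g], is invariant after every stem; so [g] is not altered by any rule here.
The ERG suffix is therefore /-ko/ underlyingly, with post-nasal voicing: voiceless stops become voiced after a nasal.

/-ko/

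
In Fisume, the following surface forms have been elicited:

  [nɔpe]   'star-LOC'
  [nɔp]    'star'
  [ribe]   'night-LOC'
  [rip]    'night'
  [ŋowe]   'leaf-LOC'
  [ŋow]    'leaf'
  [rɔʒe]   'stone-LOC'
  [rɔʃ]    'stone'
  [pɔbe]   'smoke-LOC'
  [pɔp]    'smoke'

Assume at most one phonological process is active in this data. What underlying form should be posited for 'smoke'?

/pɔb/

The stem for 'smoke' ends in [b] in [pɔbe] but [p] in [pɔp].
If /p/ were underlying and a rule turned it into [b] before the LOC suffix, 'star' would also alternate; but it has [p] in both [nɔpe] and [nɔp].
The underlying segment must be /b/; voiced obstruents become voiceless word-finally, yielding [p] there.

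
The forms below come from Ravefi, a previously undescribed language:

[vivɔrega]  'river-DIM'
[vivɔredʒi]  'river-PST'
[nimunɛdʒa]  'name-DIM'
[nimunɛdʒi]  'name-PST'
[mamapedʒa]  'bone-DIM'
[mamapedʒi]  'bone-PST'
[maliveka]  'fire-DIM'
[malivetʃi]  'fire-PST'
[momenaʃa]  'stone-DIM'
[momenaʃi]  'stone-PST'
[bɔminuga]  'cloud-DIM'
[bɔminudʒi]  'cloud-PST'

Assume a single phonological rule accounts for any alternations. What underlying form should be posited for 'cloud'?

The root 'cloud' surfaces as [bɔminuga] and [bɔminudʒi], with a stem-final [g] ~ [dʒ] alternation.
But 'name' keeps [dʒ] in both environments ([nimunɛdʒa], [nimunɛdʒi]), so there is no rule changing /dʒ/ to [g] before the DIM suffix.
Therefore /g/ is basic and [dʒ] is derived by palatalization before a front vowel (/k/ and /g/ become palato-alveolar [tʃ] and [dʒ] before a front vowel).
So 'cloud' = /bɔminug/.

/bɔminug/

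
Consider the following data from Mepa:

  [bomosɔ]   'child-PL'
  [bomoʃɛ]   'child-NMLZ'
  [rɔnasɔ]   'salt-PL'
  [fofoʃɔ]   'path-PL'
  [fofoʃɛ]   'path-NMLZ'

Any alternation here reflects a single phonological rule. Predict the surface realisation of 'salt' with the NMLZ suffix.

The stem for 'child' ends in [s] in [bomosɔ] but [ʃ] in [bomoʃɛ].
Compare 'path', with invariant [ʃ] in [fofoʃɔ] and [fofoʃɛ]: an analysis with underlying /ʃ/ and a rule producing [s] before the PL suffix would wrongly predict alternation here too.
So /s/ is underlying, and a rule of palatalization before a front vowel — /s/ becomes palato-alveolar [ʃ] before a front vowel — gives [ʃ].
The one attested form of 'salt', [rɔnasɔ], shows underlying /rɔnas/. Applying the same rule before a front vowel gives [rɔnaʃɛ].

[rɔnaʃɛ]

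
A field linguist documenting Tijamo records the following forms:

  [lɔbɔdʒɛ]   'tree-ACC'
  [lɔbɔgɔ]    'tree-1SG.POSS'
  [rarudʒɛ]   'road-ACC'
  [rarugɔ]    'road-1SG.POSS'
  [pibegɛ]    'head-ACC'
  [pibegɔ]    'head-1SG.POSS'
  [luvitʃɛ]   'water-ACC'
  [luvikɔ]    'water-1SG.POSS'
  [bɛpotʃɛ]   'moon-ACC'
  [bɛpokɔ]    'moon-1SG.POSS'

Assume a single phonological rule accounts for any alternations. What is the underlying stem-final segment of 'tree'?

The stem for 'tree' ends in [dʒ] in [lɔbɔdʒɛ] but [g] in [lɔbɔgɔ].
But 'head' keeps [g] in both environments ([pibegɛ], [pibegɔ]), so there is no rule changing /g/ to [dʒ] before the ACC suffix.
The alternation reflects depalatalization: palato-alveolar /tʃ/ and /dʒ/ become [k] and [g] when no front vowel follows. /dʒ/ is underlying.

/dʒ/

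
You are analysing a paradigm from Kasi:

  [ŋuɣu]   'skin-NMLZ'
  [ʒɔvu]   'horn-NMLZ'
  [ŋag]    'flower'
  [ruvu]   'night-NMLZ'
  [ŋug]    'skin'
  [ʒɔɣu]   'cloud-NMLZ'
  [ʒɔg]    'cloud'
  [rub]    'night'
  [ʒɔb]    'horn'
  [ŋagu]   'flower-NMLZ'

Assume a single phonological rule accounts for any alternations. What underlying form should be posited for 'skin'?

'skin' shows [ɣ] ~ [g] at the end of the stem ([ŋuɣu] vs [ŋug]).
But 'flower' keeps [g] in both environments ([ŋagu], [ŋag]), so there is no rule changing /g/ to [ɣ] before the NMLZ suffix.
The underlying segment must be /ɣ/; voiced fricatives become stops word-finally, yielding [g] there.

/ŋuɣ/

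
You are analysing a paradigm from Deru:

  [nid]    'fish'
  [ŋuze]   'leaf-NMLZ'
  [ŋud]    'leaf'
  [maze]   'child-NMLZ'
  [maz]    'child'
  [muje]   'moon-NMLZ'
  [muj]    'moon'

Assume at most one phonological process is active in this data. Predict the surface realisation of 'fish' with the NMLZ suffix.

[nize]

The stem for 'leaf' ends in [z] in [ŋuze] but [d] in [ŋud].
If /z/ were underlying and a rule turned it into [d] in isolation, 'child' would also alternate; but it has [z] in both [maze] and [maz].
So /d/ is underlying, and a rule of intervocalic spirantization — voiced stops become fricatives between vowels — gives [z].
From [nid] the stem 'fish' is /nid/; between vowels this yields [nize].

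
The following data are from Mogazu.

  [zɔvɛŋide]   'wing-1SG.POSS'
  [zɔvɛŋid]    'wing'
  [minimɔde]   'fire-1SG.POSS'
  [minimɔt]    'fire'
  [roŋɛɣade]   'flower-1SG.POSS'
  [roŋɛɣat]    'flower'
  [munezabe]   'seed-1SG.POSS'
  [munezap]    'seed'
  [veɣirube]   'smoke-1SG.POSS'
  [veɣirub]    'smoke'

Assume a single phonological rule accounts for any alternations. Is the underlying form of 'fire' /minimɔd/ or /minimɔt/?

/minimɔt/

The stem for 'fire' ends in [d] in [minimɔde] but [t] in [minimɔt].
If /d/ were underlying and a rule turned it into [t] in isolation, 'wing' would also alternate; but it has [d] in both [zɔvɛŋide] and [zɔvɛŋid].
The alternation reflects intervocalic voicing: voiceless stops become voiced between vowels. /t/ is underlying.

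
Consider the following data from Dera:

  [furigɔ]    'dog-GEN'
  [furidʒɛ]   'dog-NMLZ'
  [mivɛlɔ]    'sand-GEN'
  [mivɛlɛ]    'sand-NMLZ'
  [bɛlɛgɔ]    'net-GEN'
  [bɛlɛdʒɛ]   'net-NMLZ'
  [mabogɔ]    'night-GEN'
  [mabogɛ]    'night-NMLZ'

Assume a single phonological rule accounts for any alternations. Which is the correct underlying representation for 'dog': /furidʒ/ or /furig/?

In [furigɔ] and [furidʒɛ] the final segment of 'dog' alternates: [g] ~ [dʒ].
But 'night' keeps [g] in both environments ([mabogɔ], [mabogɛ]), so there is no rule changing /g/ to [dʒ] before the NMLZ suffix.
Therefore /dʒ/ is basic and [g] is derived by depalatalization (palato-alveolar /dʒ/ becomes [g] when no front vowel follows).

/furidʒ/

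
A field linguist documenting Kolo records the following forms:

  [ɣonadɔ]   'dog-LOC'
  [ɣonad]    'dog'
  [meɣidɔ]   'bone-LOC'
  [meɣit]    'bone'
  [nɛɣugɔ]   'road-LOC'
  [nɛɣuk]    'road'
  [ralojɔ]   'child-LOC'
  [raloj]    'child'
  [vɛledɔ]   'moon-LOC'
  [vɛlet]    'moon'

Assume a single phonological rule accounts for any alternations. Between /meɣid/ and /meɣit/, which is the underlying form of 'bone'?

The root 'bone' surfaces as [meɣidɔ] and [meɣit], with a stem-final [d] ~ [t] alternation.
The stem 'dog' ([ɣonadɔ], [ɣonad]) shows [d] unchanged in both environments, so [d] cannot be basic with [t] derived in isolation.
The alternation reflects intervocalic voicing: voiceless stops become voiced between vowels. /t/ is underlying.

/meɣit/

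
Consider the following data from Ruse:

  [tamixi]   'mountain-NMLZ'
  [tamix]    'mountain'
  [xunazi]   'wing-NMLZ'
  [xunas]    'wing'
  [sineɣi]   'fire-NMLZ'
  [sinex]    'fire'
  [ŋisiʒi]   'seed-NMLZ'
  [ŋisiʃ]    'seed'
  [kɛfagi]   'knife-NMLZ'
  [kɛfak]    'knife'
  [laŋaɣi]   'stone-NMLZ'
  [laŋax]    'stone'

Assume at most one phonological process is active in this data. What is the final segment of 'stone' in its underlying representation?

/ɣ/

The root 'stone' surfaces as [laŋaɣi] and [laŋax], with a stem-final [ɣ] ~ [x] alternation.
Compare 'mountain', with invariant [x] in [tamixi] and [tamix]: an analysis with underlying /x/ and a rule producing [ɣ] before the NMLZ suffix would wrongly predict alternation here too.
So /ɣ/ is underlying, and a rule of word-final obstruent devoicing — voiced obstruents become voiceless word-finally — gives [x].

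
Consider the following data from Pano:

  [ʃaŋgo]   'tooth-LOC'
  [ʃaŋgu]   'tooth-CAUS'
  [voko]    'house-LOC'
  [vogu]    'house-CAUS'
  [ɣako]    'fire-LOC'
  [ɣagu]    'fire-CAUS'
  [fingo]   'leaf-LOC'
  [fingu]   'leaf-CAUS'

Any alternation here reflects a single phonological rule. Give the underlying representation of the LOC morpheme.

The LOC morpheme has two allomorphs, [-go] and [-ko].
By contrast the CAUS suffix keeps its initial [g] throughout — that segment must be underlying.
So the underlying form is /-ko/, and voiceless stops become voiced after a nasal.

/-ko/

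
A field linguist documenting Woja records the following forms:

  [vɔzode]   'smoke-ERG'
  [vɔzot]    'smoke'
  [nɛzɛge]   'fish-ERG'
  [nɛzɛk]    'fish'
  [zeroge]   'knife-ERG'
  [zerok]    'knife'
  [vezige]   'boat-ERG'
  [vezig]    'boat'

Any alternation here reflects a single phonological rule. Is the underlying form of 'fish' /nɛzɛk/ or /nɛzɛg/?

/nɛzɛk/

In [nɛzɛge] and [nɛzɛk] the final segment of 'fish' alternates: [g] ~ [k].
If /g/ were underlying and a rule turned it into [k] in isolation, 'boat' would also alternate; but it has [g] in both [vezige] and [vezig].
Therefore /k/ is basic and [g] is derived by intervocalic voicing (voiceless stops become voiced between vowels).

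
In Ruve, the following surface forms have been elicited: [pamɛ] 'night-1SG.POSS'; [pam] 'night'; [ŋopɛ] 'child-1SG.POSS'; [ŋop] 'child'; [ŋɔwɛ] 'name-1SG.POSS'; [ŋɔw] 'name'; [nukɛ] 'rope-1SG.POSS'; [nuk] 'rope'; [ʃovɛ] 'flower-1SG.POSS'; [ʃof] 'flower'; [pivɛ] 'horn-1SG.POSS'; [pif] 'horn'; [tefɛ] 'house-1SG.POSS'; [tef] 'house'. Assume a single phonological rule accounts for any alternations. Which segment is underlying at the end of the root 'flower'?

/v/

In [ʃovɛ] and [ʃof] the final segment of 'flower' alternates: [v] ~ [f].
The stem 'house' ([tefɛ], [tef]) shows [f] unchanged in both environments, so [f] cannot be basic with [v] derived before the 1SG.POSS suffix.
So /v/ is underlying, and a rule of word-final obstruent devoicing — voiced obstruents become voiceless word-finally — gives [f].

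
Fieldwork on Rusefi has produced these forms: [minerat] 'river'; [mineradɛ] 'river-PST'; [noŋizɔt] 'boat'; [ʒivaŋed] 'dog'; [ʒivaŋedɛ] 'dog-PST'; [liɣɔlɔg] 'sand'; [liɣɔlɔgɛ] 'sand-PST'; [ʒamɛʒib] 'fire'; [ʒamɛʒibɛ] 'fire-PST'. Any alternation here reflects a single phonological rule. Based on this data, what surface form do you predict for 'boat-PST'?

[noŋizɔdɛ]

'river' shows [t] ~ [d] at the end of the stem ([minerat] vs [mineradɛ]).
Compare 'dog', with invariant [d] in [ʒivaŋed] and [ʒivaŋedɛ]: an analysis with underlying /d/ and a rule producing [t] in isolation would wrongly predict alternation here too.
So /t/ is underlying, and a rule of intervocalic voicing — voiceless stops become voiced between vowels — gives [d].
From [noŋizɔt] the stem 'boat' is /noŋizɔt/; between vowels this yields [noŋizɔdɛ].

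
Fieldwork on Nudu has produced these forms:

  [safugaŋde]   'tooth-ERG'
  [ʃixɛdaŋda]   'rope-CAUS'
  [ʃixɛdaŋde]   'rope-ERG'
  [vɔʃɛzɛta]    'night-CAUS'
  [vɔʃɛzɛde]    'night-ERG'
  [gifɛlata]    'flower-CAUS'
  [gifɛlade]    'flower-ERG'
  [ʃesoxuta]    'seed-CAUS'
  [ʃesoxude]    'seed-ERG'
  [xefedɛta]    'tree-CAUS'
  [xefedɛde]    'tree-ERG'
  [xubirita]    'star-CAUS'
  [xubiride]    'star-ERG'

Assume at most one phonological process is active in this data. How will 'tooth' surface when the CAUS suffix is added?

The CAUS morpheme has two allomorphs, [-da] and [-ta].
The ERG suffix, which begins with [d], is invariant after every stem; so [d] is not altered by any rule here.
The CAUS suffix is therefore /-ta/ underlyingly, with post-nasal voicing: voiceless stops become voiced after a nasal.
After 'tooth', which ends in a nasal, the suffix surfaces as [-da], giving [safugaŋda].

[safugaŋda]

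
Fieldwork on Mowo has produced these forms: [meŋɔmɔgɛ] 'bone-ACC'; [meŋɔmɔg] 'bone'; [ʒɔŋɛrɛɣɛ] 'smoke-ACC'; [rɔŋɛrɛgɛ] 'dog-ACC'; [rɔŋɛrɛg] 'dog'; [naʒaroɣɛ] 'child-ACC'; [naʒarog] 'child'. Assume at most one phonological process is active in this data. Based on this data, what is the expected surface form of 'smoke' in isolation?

The root 'child' surfaces as [naʒaroɣɛ] and [naʒarog], with a stem-final [ɣ] ~ [g] alternation.
But 'bone' keeps [g] in both environments ([meŋɔmɔgɛ], [meŋɔmɔg]), so there is no rule changing /g/ to [ɣ] before the ACC suffix.
The underlying segment must be /ɣ/; voiced fricatives become stops word-finally, yielding [g] there.
From [ʒɔŋɛrɛɣɛ] the stem 'smoke' is /ʒɔŋɛrɛɣ/; word-finally this yields [ʒɔŋɛrɛg].

[ʒɔŋɛrɛg]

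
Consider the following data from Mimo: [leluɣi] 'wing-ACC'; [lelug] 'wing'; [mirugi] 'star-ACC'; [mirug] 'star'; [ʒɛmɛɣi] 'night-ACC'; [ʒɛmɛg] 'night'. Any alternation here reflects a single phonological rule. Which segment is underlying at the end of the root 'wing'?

/ɣ/

The stem for 'wing' ends in [ɣ] in [leluɣi] but [g] in [lelug].
But 'star' keeps [g] in both environments ([mirugi], [mirug]), so there is no rule changing /g/ to [ɣ] before the ACC suffix.
The alternation reflects word-final hardening: voiced fricatives become stops word-finally. /ɣ/ is underlying.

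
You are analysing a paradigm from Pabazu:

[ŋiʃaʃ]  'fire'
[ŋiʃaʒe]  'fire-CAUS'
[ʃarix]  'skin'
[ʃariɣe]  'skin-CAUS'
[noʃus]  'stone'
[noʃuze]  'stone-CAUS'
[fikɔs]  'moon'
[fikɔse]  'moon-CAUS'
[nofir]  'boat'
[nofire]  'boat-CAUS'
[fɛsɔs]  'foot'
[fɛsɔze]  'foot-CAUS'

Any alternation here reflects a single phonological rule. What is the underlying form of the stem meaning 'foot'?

/fɛsɔz/

The root 'foot' surfaces as [fɛsɔs] and [fɛsɔze], with a stem-final [s] ~ [z] alternation.
The stem 'moon' ([fikɔs], [fikɔse]) shows [s] unchanged in both environments, so [s] cannot be basic with [z] derived before the CAUS suffix.
The alternation reflects word-final obstruent devoicing: voiced obstruents become voiceless word-finally. /z/ is underlying.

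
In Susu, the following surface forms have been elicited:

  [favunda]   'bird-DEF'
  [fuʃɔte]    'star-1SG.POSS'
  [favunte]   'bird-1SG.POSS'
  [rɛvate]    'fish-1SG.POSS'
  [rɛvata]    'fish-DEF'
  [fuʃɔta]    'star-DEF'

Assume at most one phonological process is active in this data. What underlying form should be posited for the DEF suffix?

The DEF morpheme has two allomorphs, [-da] and [-ta].
By contrast the 1SG.POSS suffix keeps its initial [t] throughout — that segment must be underlying.
The DEF suffix is therefore /-da/ underlyingly, with post-vocalic devoicing: voiced stops become voiceless after a vowel.

/-da/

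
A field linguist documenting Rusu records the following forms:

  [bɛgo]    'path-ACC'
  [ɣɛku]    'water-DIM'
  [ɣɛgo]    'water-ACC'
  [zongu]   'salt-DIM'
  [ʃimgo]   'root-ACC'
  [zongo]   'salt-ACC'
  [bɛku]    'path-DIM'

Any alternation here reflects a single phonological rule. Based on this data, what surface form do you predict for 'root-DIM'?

[ʃimgu]

The DIM suffix surfaces as [-gu] and [-ku], depending on the final segment of the stem.
The ACC suffix, which begins with [g], is invariant after every stem; so [g] is not altered by any rule here.
The DIM suffix is therefore /-ku/ underlyingly, with post-nasal voicing: voiceless stops become voiced after a nasal.
After 'root', which ends in a nasal, the suffix surfaces as [-gu], giving [ʃimgu].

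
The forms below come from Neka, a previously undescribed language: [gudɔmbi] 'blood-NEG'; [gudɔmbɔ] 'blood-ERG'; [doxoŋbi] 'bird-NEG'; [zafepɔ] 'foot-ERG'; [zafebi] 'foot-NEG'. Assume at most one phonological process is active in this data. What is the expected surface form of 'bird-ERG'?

The ERG suffix surfaces as [-bɔ] and [-pɔ], depending on the final segment of the stem.
The NEG suffix, which begins with [b], is invariant after every stem; so [b] is not altered by any rule here.
The ERG suffix is therefore /-pɔ/ underlyingly, with post-nasal voicing: voiceless stops become voiced after a nasal.
After 'bird', which ends in a nasal, the suffix surfaces as [-bɔ], giving [doxoŋbɔ].

[doxoŋbɔ]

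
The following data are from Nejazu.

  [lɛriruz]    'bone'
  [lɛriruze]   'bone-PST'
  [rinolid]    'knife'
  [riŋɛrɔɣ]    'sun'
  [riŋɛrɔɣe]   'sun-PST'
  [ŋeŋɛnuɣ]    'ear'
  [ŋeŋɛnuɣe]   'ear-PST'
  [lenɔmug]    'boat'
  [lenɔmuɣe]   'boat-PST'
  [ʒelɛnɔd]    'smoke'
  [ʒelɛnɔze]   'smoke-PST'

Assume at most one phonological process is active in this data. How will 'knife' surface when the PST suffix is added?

The stem for 'smoke' ends in [d] in [ʒelɛnɔd] but [z] in [ʒelɛnɔze].
If /z/ were underlying and a rule turned it into [d] in isolation, 'bone' would also alternate; but it has [z] in both [lɛriruz] and [lɛriruze].
Therefore /d/ is basic and [z] is derived by intervocalic spirantization (voiced stops become fricatives between vowels).
The one attested form of 'knife', [rinolid], shows underlying /rinolid/. Applying the same rule between vowels gives [rinolize].

[rinolize]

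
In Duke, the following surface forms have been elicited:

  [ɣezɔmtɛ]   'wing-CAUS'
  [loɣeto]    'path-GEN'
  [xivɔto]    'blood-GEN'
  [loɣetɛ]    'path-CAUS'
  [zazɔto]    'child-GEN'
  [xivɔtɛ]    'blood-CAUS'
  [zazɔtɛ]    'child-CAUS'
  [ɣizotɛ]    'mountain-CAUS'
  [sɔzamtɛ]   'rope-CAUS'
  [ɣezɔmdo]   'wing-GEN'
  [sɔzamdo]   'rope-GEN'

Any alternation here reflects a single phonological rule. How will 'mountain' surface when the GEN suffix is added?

[ɣizoto]

The GEN morpheme has two allomorphs, [-do] and [-to].
By contrast the CAUS suffix keeps its initial [t] throughout — that segment must be underlying.
The GEN suffix is therefore /-do/ underlyingly, with post-vocalic devoicing: voiced stops become voiceless after a vowel.
After 'mountain', which ends in a vowel, the suffix surfaces as [-to], giving [ɣizoto].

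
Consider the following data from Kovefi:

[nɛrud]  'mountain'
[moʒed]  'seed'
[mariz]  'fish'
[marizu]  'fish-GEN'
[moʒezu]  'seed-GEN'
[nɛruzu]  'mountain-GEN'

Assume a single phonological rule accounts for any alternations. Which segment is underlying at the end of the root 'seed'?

/d/

In [moʒezu] and [moʒed] the final segment of 'seed' alternates: [z] ~ [d].
Compare 'fish', with invariant [z] in [marizu] and [mariz]: an analysis with underlying /z/ and a rule producing [d] in isolation would wrongly predict alternation here too.
Therefore /d/ is basic and [z] is derived by intervocalic spirantization (voiced stops become fricatives between vowels).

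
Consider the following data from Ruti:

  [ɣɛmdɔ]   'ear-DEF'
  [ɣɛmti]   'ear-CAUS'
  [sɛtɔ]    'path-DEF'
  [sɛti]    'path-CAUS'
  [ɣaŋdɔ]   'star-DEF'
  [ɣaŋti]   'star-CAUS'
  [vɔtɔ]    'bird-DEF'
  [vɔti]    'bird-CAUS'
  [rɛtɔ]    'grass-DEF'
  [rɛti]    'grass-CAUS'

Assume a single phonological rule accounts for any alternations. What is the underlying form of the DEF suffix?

/-dɔ/

The DEF morpheme has two allomorphs, [-dɔ] and [-tɔ].
By contrast the CAUS suffix keeps its initial [t] throughout — that segment must be underlying.
The DEF suffix is therefore /-dɔ/ underlyingly, with post-vocalic devoicing: voiced stops become voiceless after a vowel.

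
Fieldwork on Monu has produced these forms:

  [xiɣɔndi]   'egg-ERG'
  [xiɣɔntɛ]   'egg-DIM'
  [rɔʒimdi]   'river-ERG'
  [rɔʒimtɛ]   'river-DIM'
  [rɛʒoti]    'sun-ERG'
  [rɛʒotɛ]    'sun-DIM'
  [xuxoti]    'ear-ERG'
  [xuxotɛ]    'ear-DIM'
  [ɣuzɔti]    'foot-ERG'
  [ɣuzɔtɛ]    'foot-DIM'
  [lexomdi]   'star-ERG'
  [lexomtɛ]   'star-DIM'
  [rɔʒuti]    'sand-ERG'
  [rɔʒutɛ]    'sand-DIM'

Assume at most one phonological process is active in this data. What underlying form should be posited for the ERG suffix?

/-di/

The ERG morpheme has two allomorphs, [-di] and [-ti].
By contrast the DIM suffix keeps its initial [t] throughout — that segment must be underlying.
The ERG suffix is therefore /-di/ underlyingly, with post-vocalic devoicing: voiced stops become voiceless after a vowel.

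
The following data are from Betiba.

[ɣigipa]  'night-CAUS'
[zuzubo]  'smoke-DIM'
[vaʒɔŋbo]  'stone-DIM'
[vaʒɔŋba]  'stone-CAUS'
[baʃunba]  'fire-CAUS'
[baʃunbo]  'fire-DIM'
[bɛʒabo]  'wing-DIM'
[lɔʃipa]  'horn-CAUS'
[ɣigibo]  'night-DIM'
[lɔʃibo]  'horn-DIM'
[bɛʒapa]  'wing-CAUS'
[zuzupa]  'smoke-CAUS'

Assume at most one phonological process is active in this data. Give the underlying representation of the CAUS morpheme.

/-pa/

The CAUS suffix surfaces as [-ba] and [-pa], depending on the final segment of the stem.
By contrast the DIM suffix keeps its initial [b] throughout — that segment must be underlying.
The CAUS suffix is therefore /-pa/ underlyingly, with post-nasal voicing: voiceless stops become voiced after a nasal.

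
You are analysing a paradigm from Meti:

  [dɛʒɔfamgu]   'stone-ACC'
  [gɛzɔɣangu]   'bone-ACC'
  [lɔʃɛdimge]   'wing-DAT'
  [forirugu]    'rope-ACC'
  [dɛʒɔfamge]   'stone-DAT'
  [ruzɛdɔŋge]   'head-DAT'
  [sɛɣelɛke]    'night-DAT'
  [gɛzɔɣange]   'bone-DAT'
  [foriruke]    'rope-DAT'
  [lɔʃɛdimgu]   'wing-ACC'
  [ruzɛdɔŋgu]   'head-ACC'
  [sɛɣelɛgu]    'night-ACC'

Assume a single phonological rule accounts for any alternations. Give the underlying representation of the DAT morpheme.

/-ke/

The DAT suffix surfaces as [-ge] and [-ke], depending on the final segment of the stem.
The ACC suffix, which begins with [g], is invariant after every stem; so [g] is not altered by any rule here.
So the underlying form is /-ke/, and voiceless stops become voiced after a nasal.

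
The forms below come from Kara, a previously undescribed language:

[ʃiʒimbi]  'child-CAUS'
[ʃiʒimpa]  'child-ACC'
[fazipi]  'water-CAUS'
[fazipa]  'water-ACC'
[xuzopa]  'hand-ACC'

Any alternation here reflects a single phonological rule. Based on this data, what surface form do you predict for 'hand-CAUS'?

The CAUS suffix surfaces as [-bi] and [-pi], depending on the final segment of the stem.
The ACC suffix, which begins with [p], is invariant after every stem; so [p] is not altered by any rule here.
The CAUS suffix is therefore /-bi/ underlyingly, with post-vocalic devoicing: voiced stops become voiceless after a vowel.
After 'hand', which ends in a vowel, the suffix surfaces as [-pi], giving [xuzopi].

[xuzopi]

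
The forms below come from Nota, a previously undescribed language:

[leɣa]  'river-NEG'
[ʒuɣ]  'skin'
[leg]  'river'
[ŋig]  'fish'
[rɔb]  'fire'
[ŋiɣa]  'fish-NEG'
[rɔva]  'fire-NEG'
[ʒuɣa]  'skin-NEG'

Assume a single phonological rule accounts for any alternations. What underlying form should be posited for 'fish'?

/ŋig/

The stem for 'fish' ends in [ɣ] in [ŋiɣa] but [g] in [ŋig].
Compare 'skin', with invariant [ɣ] in [ʒuɣa] and [ʒuɣ]: an analysis with underlying /ɣ/ and a rule producing [g] in isolation would wrongly predict alternation here too.
The underlying segment must be /g/; voiced stops become fricatives between vowels, yielding [ɣ] there.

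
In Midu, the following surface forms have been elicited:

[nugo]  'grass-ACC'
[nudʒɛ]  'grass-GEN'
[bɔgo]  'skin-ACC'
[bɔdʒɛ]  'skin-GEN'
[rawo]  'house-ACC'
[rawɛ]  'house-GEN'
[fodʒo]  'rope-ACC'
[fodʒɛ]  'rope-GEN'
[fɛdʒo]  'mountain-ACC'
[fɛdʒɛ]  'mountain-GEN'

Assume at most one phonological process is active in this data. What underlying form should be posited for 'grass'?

/nug/

The stem for 'grass' ends in [g] in [nugo] but [dʒ] in [nudʒɛ].
The stem 'mountain' ([fɛdʒo], [fɛdʒɛ]) shows [dʒ] unchanged in both environments, so [dʒ] cannot be basic with [g] derived before the ACC suffix.
The alternation reflects palatalization before a front vowel: /g/ becomes palato-alveolar [dʒ] before a front vowel. /g/ is underlying.
The underlying form of 'grass' is therefore /nug/.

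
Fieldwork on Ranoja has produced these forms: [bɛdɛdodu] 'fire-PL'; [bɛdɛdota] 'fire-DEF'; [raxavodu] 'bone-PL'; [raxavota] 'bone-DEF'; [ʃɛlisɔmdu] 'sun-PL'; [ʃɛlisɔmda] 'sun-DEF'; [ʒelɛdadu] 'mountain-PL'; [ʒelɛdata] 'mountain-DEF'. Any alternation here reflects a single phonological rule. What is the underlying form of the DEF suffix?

The DEF morpheme has two allomorphs, [-da] and [-ta].
The PL suffix, which begins with [d], is invariant after every stem; so [d] is not altered by any rule here.
So the underlying form is /-ta/, and voiceless stops become voiced after a nasal.

/-ta/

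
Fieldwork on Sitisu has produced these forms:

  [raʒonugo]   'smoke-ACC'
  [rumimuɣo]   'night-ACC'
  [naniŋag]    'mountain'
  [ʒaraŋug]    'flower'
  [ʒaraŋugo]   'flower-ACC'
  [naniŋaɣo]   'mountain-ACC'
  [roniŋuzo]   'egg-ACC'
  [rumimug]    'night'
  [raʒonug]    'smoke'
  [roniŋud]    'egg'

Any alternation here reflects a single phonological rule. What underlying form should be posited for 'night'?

The root 'night' surfaces as [rumimuɣo] and [rumimug], with a stem-final [ɣ] ~ [g] alternation.
But 'flower' keeps [g] in both environments ([ʒaraŋugo], [ʒaraŋug]), so there is no rule changing /g/ to [ɣ] before the ACC suffix.
The underlying segment must be /ɣ/; voiced fricatives become stops word-finally, yielding [g] there.
Hence 'night' is /rumimuɣ/ underlyingly.

/rumimuɣ/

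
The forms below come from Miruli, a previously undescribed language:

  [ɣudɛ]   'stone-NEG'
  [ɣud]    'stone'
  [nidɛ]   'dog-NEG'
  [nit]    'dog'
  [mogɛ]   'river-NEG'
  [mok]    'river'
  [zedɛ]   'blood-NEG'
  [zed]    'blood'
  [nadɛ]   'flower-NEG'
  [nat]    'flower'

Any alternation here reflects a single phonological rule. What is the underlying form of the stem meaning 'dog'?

/nit/

The stem for 'dog' ends in [d] in [nidɛ] but [t] in [nit].
If /d/ were underlying and a rule turned it into [t] in isolation, 'stone' would also alternate; but it has [d] in both [ɣudɛ] and [ɣud].
Therefore /t/ is basic and [d] is derived by intervocalic voicing (voiceless stops become voiced between vowels).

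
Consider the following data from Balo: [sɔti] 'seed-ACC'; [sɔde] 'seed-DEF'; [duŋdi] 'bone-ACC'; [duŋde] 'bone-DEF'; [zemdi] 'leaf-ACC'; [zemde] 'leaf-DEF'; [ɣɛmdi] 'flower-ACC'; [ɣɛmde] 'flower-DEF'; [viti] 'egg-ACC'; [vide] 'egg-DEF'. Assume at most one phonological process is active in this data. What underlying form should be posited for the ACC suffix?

/-ti/

The ACC suffix surfaces as [-di] and [-ti], depending on the final segment of the stem.
By contrast the DEF suffix keeps its initial [d] throughout — that segment must be underlying.
The ACC suffix is therefore /-ti/ underlyingly, with post-nasal voicing: voiceless stops become voiced after a nasal.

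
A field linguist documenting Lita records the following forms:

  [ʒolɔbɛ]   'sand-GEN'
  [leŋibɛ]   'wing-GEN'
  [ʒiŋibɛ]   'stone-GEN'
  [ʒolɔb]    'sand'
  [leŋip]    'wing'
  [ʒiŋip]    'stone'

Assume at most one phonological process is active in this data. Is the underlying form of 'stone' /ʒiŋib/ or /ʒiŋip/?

The root 'stone' surfaces as [ʒiŋip] and [ʒiŋibɛ], with a stem-final [p] ~ [b] alternation.
But 'sand' keeps [b] in both environments ([ʒolɔb], [ʒolɔbɛ]), so there is no rule changing /b/ to [p] in isolation.
The alternation reflects intervocalic voicing: voiceless stops become voiced between vowels. /p/ is underlying.

/ʒiŋip/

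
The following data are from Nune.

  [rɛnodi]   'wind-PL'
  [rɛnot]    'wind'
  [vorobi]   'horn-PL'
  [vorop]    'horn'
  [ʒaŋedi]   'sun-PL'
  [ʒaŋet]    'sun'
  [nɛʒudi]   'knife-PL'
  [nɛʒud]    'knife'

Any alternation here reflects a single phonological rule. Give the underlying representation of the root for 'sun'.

/ʒaŋet/

'sun' shows [d] ~ [t] at the end of the stem ([ʒaŋedi] vs [ʒaŋet]).
Compare 'knife', with invariant [d] in [nɛʒudi] and [nɛʒud]: an analysis with underlying /d/ and a rule producing [t] in isolation would wrongly predict alternation here too.
Therefore /t/ is basic and [d] is derived by intervocalic voicing (voiceless stops become voiced between vowels).
The underlying form of 'sun' is therefore /ʒaŋet/.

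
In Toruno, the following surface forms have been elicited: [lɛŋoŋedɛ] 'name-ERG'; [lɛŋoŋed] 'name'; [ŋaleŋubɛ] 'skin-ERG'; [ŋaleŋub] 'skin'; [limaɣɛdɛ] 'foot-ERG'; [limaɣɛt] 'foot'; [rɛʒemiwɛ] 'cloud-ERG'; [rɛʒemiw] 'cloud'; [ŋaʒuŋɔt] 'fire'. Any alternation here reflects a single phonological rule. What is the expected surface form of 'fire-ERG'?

[ŋaʒuŋɔdɛ]

The stem for 'foot' ends in [d] in [limaɣɛdɛ] but [t] in [limaɣɛt].
But 'name' keeps [d] in both environments ([lɛŋoŋedɛ], [lɛŋoŋed]), so there is no rule changing /d/ to [t] in isolation.
The alternation reflects intervocalic voicing: voiceless stops become voiced between vowels. /t/ is underlying.
From [ŋaʒuŋɔt] the stem 'fire' is /ŋaʒuŋɔt/; between vowels this yields [ŋaʒuŋɔdɛ].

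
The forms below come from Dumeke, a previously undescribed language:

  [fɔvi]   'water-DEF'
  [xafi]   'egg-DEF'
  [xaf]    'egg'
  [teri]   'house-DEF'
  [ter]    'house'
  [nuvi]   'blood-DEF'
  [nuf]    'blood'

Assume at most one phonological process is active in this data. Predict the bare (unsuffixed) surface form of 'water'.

[fɔf]

In [nuvi] and [nuf] the final segment of 'blood' alternates: [v] ~ [f].
If /f/ were underlying and a rule turned it into [v] before the DEF suffix, 'egg' would also alternate; but it has [f] in both [xafi] and [xaf].
Therefore /v/ is basic and [f] is derived by word-final obstruent devoicing (voiced obstruents become voiceless word-finally).
The one attested form of 'water', [fɔvi], shows underlying /fɔv/. Applying the same rule word-finally gives [fɔf].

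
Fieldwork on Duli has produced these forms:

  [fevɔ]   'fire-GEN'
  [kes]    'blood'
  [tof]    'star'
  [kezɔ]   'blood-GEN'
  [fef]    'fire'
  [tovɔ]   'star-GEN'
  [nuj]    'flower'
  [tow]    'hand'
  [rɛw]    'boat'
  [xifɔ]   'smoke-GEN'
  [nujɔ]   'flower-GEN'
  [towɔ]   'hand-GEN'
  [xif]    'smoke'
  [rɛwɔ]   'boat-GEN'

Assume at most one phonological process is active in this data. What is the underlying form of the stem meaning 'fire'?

/fev/

The stem for 'fire' ends in [v] in [fevɔ] but [f] in [fef].
If /f/ were underlying and a rule turned it into [v] before the GEN suffix, 'smoke' would also alternate; but it has [f] in both [xifɔ] and [xif].
So /v/ is underlying, and a rule of word-final obstruent devoicing — voiced obstruents become voiceless word-finally — gives [f].
Hence 'fire' is /fev/ underlyingly.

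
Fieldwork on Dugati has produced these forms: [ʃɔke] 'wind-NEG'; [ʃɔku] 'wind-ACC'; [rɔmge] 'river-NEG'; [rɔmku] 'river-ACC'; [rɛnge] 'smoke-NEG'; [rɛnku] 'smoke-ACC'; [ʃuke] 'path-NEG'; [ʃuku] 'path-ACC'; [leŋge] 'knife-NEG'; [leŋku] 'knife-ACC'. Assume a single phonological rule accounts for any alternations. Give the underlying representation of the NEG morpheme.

/-ge/

The NEG suffix surfaces as [-ge] and [-ke], depending on the final segment of the stem.
The ACC suffix, which begins with [k], is invariant after every stem; so [k] is not altered by any rule here.
The NEG suffix is therefore /-ge/ underlyingly, with post-vocalic devoicing: voiced stops become voiceless after a vowel.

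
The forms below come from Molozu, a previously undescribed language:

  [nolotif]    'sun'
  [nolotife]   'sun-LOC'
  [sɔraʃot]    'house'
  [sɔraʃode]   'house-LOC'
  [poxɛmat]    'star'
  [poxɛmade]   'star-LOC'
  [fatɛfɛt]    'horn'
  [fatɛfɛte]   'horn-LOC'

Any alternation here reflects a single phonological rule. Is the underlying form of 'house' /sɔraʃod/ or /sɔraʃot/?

'house' shows [t] ~ [d] at the end of the stem ([sɔraʃot] vs [sɔraʃode]).
The stem 'horn' ([fatɛfɛt], [fatɛfɛte]) shows [t] unchanged in both environments, so [t] cannot be basic with [d] derived before the LOC suffix.
The underlying segment must be /d/; voiced obstruents become voiceless word-finally, yielding [t] there.

/sɔraʃod/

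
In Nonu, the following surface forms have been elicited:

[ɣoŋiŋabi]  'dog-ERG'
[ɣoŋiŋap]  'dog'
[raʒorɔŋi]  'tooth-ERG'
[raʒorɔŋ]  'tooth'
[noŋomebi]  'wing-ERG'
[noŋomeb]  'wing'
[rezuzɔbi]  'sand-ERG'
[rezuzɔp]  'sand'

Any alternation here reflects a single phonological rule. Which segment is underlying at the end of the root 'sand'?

/p/

In [rezuzɔbi] and [rezuzɔp] the final segment of 'sand' alternates: [b] ~ [p].
But 'wing' keeps [b] in both environments ([noŋomebi], [noŋomeb]), so there is no rule changing /b/ to [p] in isolation.
So /p/ is underlying, and a rule of intervocalic voicing — voiceless stops become voiced between vowels — gives [b].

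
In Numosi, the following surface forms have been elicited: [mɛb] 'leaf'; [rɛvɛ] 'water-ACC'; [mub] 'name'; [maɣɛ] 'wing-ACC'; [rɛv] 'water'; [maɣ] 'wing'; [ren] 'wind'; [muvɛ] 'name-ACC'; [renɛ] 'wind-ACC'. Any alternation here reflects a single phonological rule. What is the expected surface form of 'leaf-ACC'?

[mɛvɛ]

The stem for 'name' ends in [v] in [muvɛ] but [b] in [mub].
The stem 'water' ([rɛvɛ], [rɛv]) shows [v] unchanged in both environments, so [v] cannot be basic with [b] derived in isolation.
Therefore /b/ is basic and [v] is derived by intervocalic spirantization (voiced stops become fricatives between vowels).
The one attested form of 'leaf', [mɛb], shows underlying /mɛb/. Applying the same rule between vowels gives [mɛvɛ].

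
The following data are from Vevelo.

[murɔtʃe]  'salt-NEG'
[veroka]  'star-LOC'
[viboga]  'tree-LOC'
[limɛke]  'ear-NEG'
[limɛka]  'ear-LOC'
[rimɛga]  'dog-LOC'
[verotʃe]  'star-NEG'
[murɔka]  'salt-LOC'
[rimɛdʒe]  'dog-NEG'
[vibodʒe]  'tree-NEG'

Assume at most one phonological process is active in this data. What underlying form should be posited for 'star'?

'star' shows [k] ~ [tʃ] at the end of the stem ([veroka] vs [verotʃe]).
Compare 'ear', with invariant [k] in [limɛka] and [limɛke]: an analysis with underlying /k/ and a rule producing [tʃ] before the NEG suffix would wrongly predict alternation here too.
The alternation reflects depalatalization: palato-alveolar /tʃ/ and /dʒ/ become [k] and [g] when no front vowel follows. /tʃ/ is underlying.

/verotʃ/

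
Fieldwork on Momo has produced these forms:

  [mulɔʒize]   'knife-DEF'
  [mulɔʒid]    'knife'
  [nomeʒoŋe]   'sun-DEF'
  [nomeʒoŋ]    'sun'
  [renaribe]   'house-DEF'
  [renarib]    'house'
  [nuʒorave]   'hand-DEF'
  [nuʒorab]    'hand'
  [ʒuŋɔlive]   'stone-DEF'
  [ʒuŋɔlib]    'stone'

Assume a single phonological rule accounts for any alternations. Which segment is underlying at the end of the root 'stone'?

/v/

'stone' shows [v] ~ [b] at the end of the stem ([ʒuŋɔlive] vs [ʒuŋɔlib]).
If /b/ were underlying and a rule turned it into [v] before the DEF suffix, 'house' would also alternate; but it has [b] in both [renaribe] and [renarib].
Therefore /v/ is basic and [b] is derived by word-final hardening (voiced fricatives become stops word-finally).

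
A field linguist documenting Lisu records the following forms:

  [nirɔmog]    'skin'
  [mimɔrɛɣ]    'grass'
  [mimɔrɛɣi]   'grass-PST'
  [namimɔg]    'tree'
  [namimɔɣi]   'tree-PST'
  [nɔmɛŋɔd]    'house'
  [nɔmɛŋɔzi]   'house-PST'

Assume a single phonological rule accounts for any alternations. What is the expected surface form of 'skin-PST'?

The stem for 'tree' ends in [g] in [namimɔg] but [ɣ] in [namimɔɣi].
The stem 'grass' ([mimɔrɛɣ], [mimɔrɛɣi]) shows [ɣ] unchanged in both environments, so [ɣ] cannot be basic with [g] derived in isolation.
Therefore /g/ is basic and [ɣ] is derived by intervocalic spirantization (voiced stops become fricatives between vowels).
From [nirɔmog] the stem 'skin' is /nirɔmog/; between vowels this yields [nirɔmoɣi].

[nirɔmoɣi]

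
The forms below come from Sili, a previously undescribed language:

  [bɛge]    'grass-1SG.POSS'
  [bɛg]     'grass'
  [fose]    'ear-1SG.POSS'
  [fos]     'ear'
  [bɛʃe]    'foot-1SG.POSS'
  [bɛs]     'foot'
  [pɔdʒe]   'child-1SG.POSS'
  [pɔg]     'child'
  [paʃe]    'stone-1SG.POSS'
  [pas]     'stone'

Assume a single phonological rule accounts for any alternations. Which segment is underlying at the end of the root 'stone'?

/ʃ/

The root 'stone' surfaces as [paʃe] and [pas], with a stem-final [ʃ] ~ [s] alternation.
But 'ear' keeps [s] in both environments ([fose], [fos]), so there is no rule changing /s/ to [ʃ] before the 1SG.POSS suffix.
Therefore /ʃ/ is basic and [s] is derived by depalatalization (palato-alveolar /dʒ/ and /ʃ/ become [g] and [s] when no front vowel follows).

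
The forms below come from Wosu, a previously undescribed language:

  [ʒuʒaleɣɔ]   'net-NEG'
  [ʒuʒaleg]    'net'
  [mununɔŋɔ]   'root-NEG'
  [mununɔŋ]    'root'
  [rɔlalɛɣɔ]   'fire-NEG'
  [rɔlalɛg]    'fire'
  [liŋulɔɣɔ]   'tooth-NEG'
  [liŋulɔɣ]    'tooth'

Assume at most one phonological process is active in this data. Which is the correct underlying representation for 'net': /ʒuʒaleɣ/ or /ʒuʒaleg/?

/ʒuʒaleg/

'net' shows [ɣ] ~ [g] at the end of the stem ([ʒuʒaleɣɔ] vs [ʒuʒaleg]).
Compare 'tooth', with invariant [ɣ] in [liŋulɔɣɔ] and [liŋulɔɣ]: an analysis with underlying /ɣ/ and a rule producing [g] in isolation would wrongly predict alternation here too.
The underlying segment must be /g/; voiced stops become fricatives between vowels, yielding [ɣ] there.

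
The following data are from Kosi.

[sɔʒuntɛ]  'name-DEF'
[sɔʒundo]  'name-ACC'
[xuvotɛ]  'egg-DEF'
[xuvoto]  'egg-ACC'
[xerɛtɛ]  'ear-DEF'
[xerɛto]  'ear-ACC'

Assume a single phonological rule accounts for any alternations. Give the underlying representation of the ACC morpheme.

The ACC morpheme has two allomorphs, [-do] and [-to].
The DEF suffix, which begins with [t], is invariant after every stem; so [t] is not altered by any rule here.
The ACC suffix is therefore /-do/ underlyingly, with post-vocalic devoicing: voiced stops become voiceless after a vowel.

/-do/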